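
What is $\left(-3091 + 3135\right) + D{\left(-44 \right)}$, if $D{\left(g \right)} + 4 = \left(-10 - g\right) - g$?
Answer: $118$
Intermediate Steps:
$D{\left(g \right)} = -14 - 2 g$ ($D{\left(g \right)} = -4 - \left(10 + 2 g\right) = -14 - 2 g$)
$\left(-3091 + 3135\right) + D{\left(-44 \right)} = \left(-3091 + 3135\right) - -74 = 44 + \left(-14 + 88\right) = 44 + 74 = 118$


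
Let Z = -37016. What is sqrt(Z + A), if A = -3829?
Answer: I*sqrt(40845) ≈ 202.1*I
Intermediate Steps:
sqrt(Z + A) = sqrt(-37016 - 3829) = sqrt(-40845) = I*sqrt(40845)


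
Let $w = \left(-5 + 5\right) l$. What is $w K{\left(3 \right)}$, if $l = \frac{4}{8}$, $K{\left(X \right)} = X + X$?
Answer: $0$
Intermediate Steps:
$K{\left(X \right)} = 2 X$
$l = \frac{1}{2}$ ($l = 4 \cdot \frac{1}{8} = \frac{1}{2} \approx 0.5$)
$w = 0$ ($w = \left(-5 + 5\right) \frac{1}{2} = 0 \cdot \frac{1}{2} = 0$)
$w K{\left(3 \right)} = 0 \cdot 2 \cdot 3 = 0 \cdot 6 = 0$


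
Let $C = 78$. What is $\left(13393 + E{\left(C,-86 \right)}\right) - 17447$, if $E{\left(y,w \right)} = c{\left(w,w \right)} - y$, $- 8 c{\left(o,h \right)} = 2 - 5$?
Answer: $- \frac{33053}{8} \approx -4131.6$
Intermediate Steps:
$c{\left(o,h \right)} = \frac{3}{8}$ ($c{\left(o,h \right)} = - \frac{2 - 5}{8} = \left(- \frac{1}{8}\right) \left(-3\right) = \frac{3}{8}$)
$E{\left(y,w \right)} = \frac{3}{8} - y$
$\left(13393 + E{\left(C,-86 \right)}\right) - 17447 = \left(13393 + \left(\frac{3}{8} - 78\right)\right) - 17447 = \left(13393 - \frac{621}{8}\right) - 17447 = \frac{106523}{8} - 17447 = - \frac{33053}{8}$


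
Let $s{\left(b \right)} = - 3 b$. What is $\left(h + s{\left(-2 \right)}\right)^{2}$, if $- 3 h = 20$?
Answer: $\frac{4}{9} \approx 0.44444$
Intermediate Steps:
$h = - \frac{20}{3}$ ($h = \left(- \frac{1}{3}\right) 20 = - \frac{20}{3} \approx -6.6667$)
$\left(h + s{\left(-2 \right)}\right)^{2} = \left(- \frac{20}{3} - -6\right)^{2} = \left(- \frac{20}{3} + 6\right)^{2} = \left(- \frac{2}{3}\right)^{2} = \frac{4}{9}$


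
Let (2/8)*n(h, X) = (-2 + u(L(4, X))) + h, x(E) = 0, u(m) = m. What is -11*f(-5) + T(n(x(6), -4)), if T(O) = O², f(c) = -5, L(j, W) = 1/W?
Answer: 136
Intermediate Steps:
n(h, X) = -8 + 4*h + 4/X (n(h, X) = 4*((-2 + 1/X) + h) = 4*(-2 + h + 1/X) = -8 + 4*h + 4/X)
-11*f(-5) + T(n(x(6), -4)) = -11*(-5) + (-8 + 4*0 + 4/(-4))² = 55 + (-8 + 0 + 4*(-¼))² = 55 + (-8 + 0 - 1)² = 55 + (-9)² = 55 + 81 = 136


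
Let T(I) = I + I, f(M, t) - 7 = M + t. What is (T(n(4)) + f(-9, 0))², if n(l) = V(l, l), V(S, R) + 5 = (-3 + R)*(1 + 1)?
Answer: 64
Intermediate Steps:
V(S, R) = -11 + 2*R (V(S, R) = -5 + (-3 + R)*(1 + 1) = -5 + (-3 + R)*2 = -5 + (-6 + 2*R) = -11 + 2*R)
f(M, t) = 7 + M + t (f(M, t) = 7 + (M + t) = 7 + M + t)
n(l) = -11 + 2*l
T(I) = 2*I
(T(n(4)) + f(-9, 0))² = (2*(-11 + 2*4) + (7 - 9 + 0))² = (2*(-11 + 8) - 2)² = (2*(-3) - 2)² = (-6 - 2)² = (-8)² = 64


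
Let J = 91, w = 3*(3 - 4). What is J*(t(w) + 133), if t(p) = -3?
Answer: 11830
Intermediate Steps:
w = -3 (w = 3*(-1) = -3)
J*(t(w) + 133) = 91*(-3 + 133) = 91*130 = 11830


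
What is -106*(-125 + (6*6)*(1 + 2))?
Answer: 1802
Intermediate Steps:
-106*(-125 + (6*6)*(1 + 2)) = -106*(-125 + 36*3) = -106*(-125 + 108) = -106*(-17) = 1802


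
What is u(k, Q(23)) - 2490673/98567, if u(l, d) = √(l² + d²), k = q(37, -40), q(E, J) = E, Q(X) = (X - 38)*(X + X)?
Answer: -2490673/98567 + √477469 ≈ 665.72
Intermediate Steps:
Q(X) = 2*X*(-38 + X) (Q(X) = (-38 + X)*(2*X) = 2*X*(-38 + X))
k = 37
u(l, d) = √(d² + l²)
u(k, Q(23)) - 2490673/98567 = √((2*23*(-38 + 23))² + 37²) - 2490673/98567 = √((2*23*(-15))² + 1369) - 2490673*1/98567 = √((-690)² + 1369) - 2490673/98567 = √(476100 + 1369) - 2490673/98567 = √477469 - 2490673/98567 = -2490673/98567 + √477469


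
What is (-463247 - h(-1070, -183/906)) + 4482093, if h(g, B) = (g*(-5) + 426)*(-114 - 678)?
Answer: 8593438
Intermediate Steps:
h(g, B) = -337392 + 3960*g (h(g, B) = (-5*g + 426)*(-792) = (426 - 5*g)*(-792) = -337392 + 3960*g)
(-463247 - h(-1070, -183/906)) + 4482093 = (-463247 - (-337392 + 3960*(-1070))) + 4482093 = (-463247 - (-337392 - 4237200)) + 4482093 = (-463247 - 1*(-4574592)) + 4482093 = (-463247 + 4574592) + 4482093 = 4111345 + 4482093 = 8593438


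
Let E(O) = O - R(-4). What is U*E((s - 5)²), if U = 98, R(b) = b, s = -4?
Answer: 8330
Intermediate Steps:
E(O) = 4 + O (E(O) = O - 1*(-4) = O + 4 = 4 + O)
U*E((s - 5)²) = 98*(4 + (-4 - 5)²) = 98*(4 + (-9)²) = 98*(4 + 81) = 98*85 = 8330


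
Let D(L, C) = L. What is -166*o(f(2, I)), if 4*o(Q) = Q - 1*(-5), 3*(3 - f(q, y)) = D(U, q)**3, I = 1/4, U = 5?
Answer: 8383/6 ≈ 1397.2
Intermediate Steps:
I = 1/4 ≈ 0.25000
f(q, y) = -116/3 (f(q, y) = 3 - 1/3*5**3 = 3 - 1/3*125 = 3 - 125/3 = -116/3)
o(Q) = 5/4 + Q/4 (o(Q) = (Q - 1*(-5))/4 = (Q + 5)/4 = (5 + Q)/4 = 5/4 + Q/4)
-166*o(f(2, I)) = -166*(5/4 + (1/4)*(-116/3)) = -166*(5/4 - 29/3) = -166*(-101/12) = 8383/6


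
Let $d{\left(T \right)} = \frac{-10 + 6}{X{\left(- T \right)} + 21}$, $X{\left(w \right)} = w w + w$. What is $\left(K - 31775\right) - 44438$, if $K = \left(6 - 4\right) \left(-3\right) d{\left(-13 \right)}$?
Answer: $- \frac{15471215}{203} \approx -76213.0$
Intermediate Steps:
$X{\left(w \right)} = w + w^{2}$ ($X{\left(w \right)} = w^{2} + w = w + w^{2}$)
$d{\left(T \right)} = - \frac{4}{21 - T \left(1 - T\right)}$ ($d{\left(T \right)} = \frac{-10 + 6}{- T \left(1 - T\right) + 21} = - \frac{4}{- T \left(1 - T\right) + 21} = - \frac{4}{21 - T \left(1 - T\right)}$)
$K = \frac{24}{203}$ ($K = \left(6 - 4\right) \left(-3\right) \left(- \frac{4}{21 - 13 \left(-1 - 13\right)}\right) = 2 \left(-3\right) \left(- \frac{4}{21 - -182}\right) = - 6 \left(- \frac{4}{21 + 182}\right) = - 6 \left(- \frac{4}{203}\right) = - 6 \left(\left(-4\right) \frac{1}{203}\right) = \left(-6\right) \left(- \frac{4}{203}\right) = \frac{24}{203} \approx 0.11823$)
$\left(K - 31775\right) - 44438 = \left(\frac{24}{203} - 31775\right) - 44438 = - \frac{6450301}{203} - 44438 = - \frac{15471215}{203}$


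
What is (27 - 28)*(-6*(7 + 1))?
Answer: 48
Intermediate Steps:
(27 - 28)*(-6*(7 + 1)) = -(-6)*8 = -1*(-48) = 48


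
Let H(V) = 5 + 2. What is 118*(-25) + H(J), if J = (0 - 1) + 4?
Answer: -2943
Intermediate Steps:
J = 3 (J = -1 + 4 = 3)
H(V) = 7
118*(-25) + H(J) = 118*(-25) + 7 = -2950 + 7 = -2943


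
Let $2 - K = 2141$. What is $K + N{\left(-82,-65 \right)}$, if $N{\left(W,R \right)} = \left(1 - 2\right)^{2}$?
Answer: $-2138$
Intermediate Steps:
$K = -2139$ ($K = 2 - 2141 = -2139$)
$N{\left(W,R \right)} = 1$ ($N{\left(W,R \right)} = \left(-1\right)^{2} = 1$)
$K + N{\left(-82,-65 \right)} = -2139 + 1 = -2138$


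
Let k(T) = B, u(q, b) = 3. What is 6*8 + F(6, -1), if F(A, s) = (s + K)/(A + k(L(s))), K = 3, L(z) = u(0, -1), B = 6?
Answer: 289/6 ≈ 48.167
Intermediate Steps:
L(z) = 3
k(T) = 6
F(A, s) = (3 + s)/(6 + A) (F(A, s) = (s + 3)/(A + 6) = (3 + s)/(6 + A))
6*8 + F(6, -1) = 6*8 + (3 - 1)/(6 + 6) = 48 + 2/12 = 48 + (1/12)*2 = 48 + ⅙ = 289/6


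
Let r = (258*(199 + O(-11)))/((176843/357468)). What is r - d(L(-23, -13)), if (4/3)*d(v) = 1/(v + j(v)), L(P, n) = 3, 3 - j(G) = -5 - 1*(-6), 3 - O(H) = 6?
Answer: 361528305951/3536860 ≈ 1.0222e+5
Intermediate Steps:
O(H) = -3 (O(H) = 3 - 1*6 = 3 - 6 = -3)
j(G) = 2 (j(G) = 3 - (-5 - 1*(-6)) = 3 - (-5 + 6) = 3 - 1*1 = 3 - 1 = 2)
d(v) = 3/(4*(2 + v)) (d(v) = 3/(4*(v + 2)) = 3/(4*(2 + v)))
r = 18076441824/176843 (r = (258*(199 - 3))/((176843/357468)) = (258*196)/((176843*(1/357468))) = 50568/(176843/357468) = 50568*(357468/176843) = 18076441824/176843 ≈ 1.0222e+5)
r - d(L(-23, -13)) = 18076441824/176843 - 3/(4*(2 + 3)) = 18076441824/176843 - 3/(4*5) = 18076441824/176843 - 1*3/20 = 18076441824/176843 - 3/20 = 361528305951/3536860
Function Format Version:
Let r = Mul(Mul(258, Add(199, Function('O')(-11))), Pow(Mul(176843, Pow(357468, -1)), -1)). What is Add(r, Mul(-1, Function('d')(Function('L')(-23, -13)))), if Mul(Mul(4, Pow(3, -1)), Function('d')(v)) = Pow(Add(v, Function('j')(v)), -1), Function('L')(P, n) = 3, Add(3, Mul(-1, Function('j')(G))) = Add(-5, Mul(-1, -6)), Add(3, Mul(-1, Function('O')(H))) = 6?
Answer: Rational(361528305951, 3536860) ≈ 1.0222e+5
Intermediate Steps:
Function('O')(H) = -3 (Function('O')(H) = Add(3, Mul(-1, 6)) = Add(3, -6) = -3)
Function('j')(G) = 2 (Function('j')(G) = Add(3, Mul(-1, Add(-5, Mul(-1, -6)))) = Add(3, Mul(-1, Add(-5, 6))) = Add(3, Mul(-1, 1)) = Add(3, -1) = 2)
Function('d')(v) = Mul(Rational(3, 4), Pow(Add(2, v), -1)) (Function('d')(v) = Mul(Rational(3, 4), Pow(Add(v, 2), -1)) = Mul(Rational(3, 4), Pow(Add(2, v), -1)))
r = Rational(18076441824, 176843) (r = Mul(Mul(258, Add(199, -3)), Pow(Mul(176843, Pow(357468, -1)), -1)) = Mul(Mul(258, 196), Pow(Mul(176843, Rational(1, 357468)), -1)) = Mul(50568, Pow(Rational(176843, 357468), -1)) = Mul(50568, Rational(357468, 176843)) = Rational(18076441824, 176843) ≈ 1.0222e+5)
Add(r, Mul(-1, Function('d')(Function('L')(-23, -13)))) = Add(Rational(18076441824, 176843), Mul(-1, Mul(Rational(3, 4), Pow(Add(2, 3), -1)))) = Add(Rational(18076441824, 176843), Mul(-1, Mul(Rational(3, 4), Pow(5, -1)))) = Add(Rational(18076441824, 176843), Mul(-1, Mul(Rational(3, 4), Rational(1, 5)))) = Add(Rational(18076441824, 176843), Mul(-1, Rational(3, 20))) = Add(Rational(18076441824, 176843), Rational(-3, 20)) = Rational(361528305951, 3536860)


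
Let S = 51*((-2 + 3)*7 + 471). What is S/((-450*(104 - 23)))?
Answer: -4063/6075 ≈ -0.66881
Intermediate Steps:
S = 24378 (S = 51*(1*7 + 471) = 51*(7 + 471) = 51*478 = 24378)
S/((-450*(104 - 23))) = 24378/((-450*(104 - 23))) = 24378/((-450*81)) = 24378/(-36450) = 24378*(-1/36450) = -4063/6075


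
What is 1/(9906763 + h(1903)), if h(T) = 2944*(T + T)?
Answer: 1/21111627 ≈ 4.7367e-8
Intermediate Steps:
h(T) = 5888*T (h(T) = 2944*(2*T) = 5888*T)
1/(9906763 + h(1903)) = 1/(9906763 + 5888*1903) = 1/(9906763 + 11204864) = 1/21111627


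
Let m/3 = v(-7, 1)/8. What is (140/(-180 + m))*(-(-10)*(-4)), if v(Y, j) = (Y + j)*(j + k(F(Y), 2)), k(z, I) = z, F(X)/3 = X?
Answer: 1120/27 ≈ 41.482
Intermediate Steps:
F(X) = 3*X
v(Y, j) = (Y + j)*(j + 3*Y)
m = 45 (m = 3*((1² + 3*(-7)² + 4*(-7)*1)/8) = 3*((1 + 3*49 - 28)*(⅛)) = 3*((1 + 147 - 28)*(⅛)) = 3*(120*(⅛)) = 3*15 = 45)
(140/(-180 + m))*(-(-10)*(-4)) = (140/(-180 + 45))*(-(-10)*(-4)) = (140/(-135))*(-10*4) = (140*(-1/135))*(-40) = -28/27*(-40) = 1120/27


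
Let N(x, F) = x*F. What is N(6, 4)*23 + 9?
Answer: 561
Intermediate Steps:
N(x, F) = F*x
N(6, 4)*23 + 9 = (4*6)*23 + 9 = 24*23 + 9 = 552 + 9 = 561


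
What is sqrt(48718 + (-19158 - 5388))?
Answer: 2*sqrt(6043) ≈ 155.47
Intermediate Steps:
sqrt(48718 + (-19158 - 5388)) = sqrt(48718 - 24546) = sqrt(24172) = 2*sqrt(6043)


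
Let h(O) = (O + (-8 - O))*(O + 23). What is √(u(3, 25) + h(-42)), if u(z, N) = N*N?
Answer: √777 ≈ 27.875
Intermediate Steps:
u(z, N) = N²
h(O) = -184 - 8*O (h(O) = -8*(23 + O) = -184 - 8*O)
√(u(3, 25) + h(-42)) = √(25² + (-184 - 8*(-42))) = √(625 + (-184 + 336)) = √(625 + 152) = √777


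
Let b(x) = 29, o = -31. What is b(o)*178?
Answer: 5162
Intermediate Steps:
b(o)*178 = 29*178 = 5162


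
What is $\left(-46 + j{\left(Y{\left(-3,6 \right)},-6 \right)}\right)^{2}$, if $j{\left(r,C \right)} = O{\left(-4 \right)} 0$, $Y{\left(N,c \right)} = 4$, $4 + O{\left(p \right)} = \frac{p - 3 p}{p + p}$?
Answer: $2116$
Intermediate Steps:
$O{\left(p \right)} = -5$ ($O{\left(p \right)} = -4 + \frac{p - 3 p}{p + p} = -4 + \frac{\left(-2\right) p}{2 p} = -4 + - 2 p \frac{1}{2 p} = -4 - 1 = -5$)
$j{\left(r,C \right)} = 0$ ($j{\left(r,C \right)} = \left(-5\right) 0 = 0$)
$\left(-46 + j{\left(Y{\left(-3,6 \right)},-6 \right)}\right)^{2} = \left(-46 + 0\right)^{2} = \left(-46\right)^{2} = 2116$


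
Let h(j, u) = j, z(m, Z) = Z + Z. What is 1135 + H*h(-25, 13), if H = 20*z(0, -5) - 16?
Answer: 6535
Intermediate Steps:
z(m, Z) = 2*Z
H = -216 (H = 20*(2*(-5)) - 16 = 20*(-10) - 16 = -200 - 16 = -216)
1135 + H*h(-25, 13) = 1135 - 216*(-25) = 1135 + 5400 = 6535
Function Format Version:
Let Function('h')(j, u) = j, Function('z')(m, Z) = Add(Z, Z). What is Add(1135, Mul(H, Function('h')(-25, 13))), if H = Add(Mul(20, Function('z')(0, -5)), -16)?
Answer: 6535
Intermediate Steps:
Function('z')(m, Z) = Mul(2, Z)
H = -216 (H = Add(Mul(20, Mul(2, -5)), -16) = Add(Mul(20, -10), -16) = Add(-200, -16) = -216)
Add(1135, Mul(H, Function('h')(-25, 13))) = Add(1135, Mul(-216, -25)) = Add(1135, 5400) = 6535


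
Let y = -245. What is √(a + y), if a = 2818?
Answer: √2573 ≈ 50.725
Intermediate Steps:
√(a + y) = √(2818 - 245) = √2573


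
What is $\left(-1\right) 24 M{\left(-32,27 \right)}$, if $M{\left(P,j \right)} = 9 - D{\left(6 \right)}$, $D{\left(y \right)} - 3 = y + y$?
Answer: $144$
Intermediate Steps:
$D{\left(y \right)} = 3 + 2 y$ ($D{\left(y \right)} = 3 + \left(y + y\right) = 3 + 2 y$)
$M{\left(P,j \right)} = -6$ ($M{\left(P,j \right)} = 9 - \left(3 + 2 \cdot 6\right) = 9 - \left(3 + 12\right) = 9 - 15 = -6$)
$\left(-1\right) 24 M{\left(-32,27 \right)} = \left(-1\right) 24 \left(-6\right) = \left(-24\right) \left(-6\right) = 144$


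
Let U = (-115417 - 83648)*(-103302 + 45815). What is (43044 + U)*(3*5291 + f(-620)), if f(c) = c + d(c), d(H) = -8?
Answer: 174459095196255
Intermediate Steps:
U = 11443649655 (U = -199065*(-57487) = 11443649655)
f(c) = -8 + c (f(c) = c - 8 = -8 + c)
(43044 + U)*(3*5291 + f(-620)) = (43044 + 11443649655)*(3*5291 + (-8 - 620)) = 11443692699*(15873 - 628) = 11443692699*15245 = 174459095196255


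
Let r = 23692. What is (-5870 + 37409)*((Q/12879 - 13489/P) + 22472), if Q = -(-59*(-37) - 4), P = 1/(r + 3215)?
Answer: -49139072056553104/4293 ≈ -1.1446e+13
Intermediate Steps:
P = 1/26907 (P = 1/(23692 + 3215) = 1/26907 ≈ 3.7165e-5)
Q = -2179 (Q = -(2183 - 4) = -1*2179 = -2179)
(-5870 + 37409)*((Q/12879 - 13489/P) + 22472) = (-5870 + 37409)*((-2179/12879 - 13489/1/26907) + 22472) = 31539*((-2179*1/12879 - 13489*26907) + 22472) = 31539*((-2179/12879 - 362948523) + 22472) = 31539*(-4674414029896/12879 + 22472) = 31539*(-4674124613008/12879) = -49139072056553104/4293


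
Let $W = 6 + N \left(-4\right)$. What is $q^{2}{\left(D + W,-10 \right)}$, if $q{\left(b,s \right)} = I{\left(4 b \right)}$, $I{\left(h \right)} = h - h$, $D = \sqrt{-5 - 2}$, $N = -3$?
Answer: $0$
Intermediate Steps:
$D = i \sqrt{7}$ ($D = \sqrt{-7} = i \sqrt{7} \approx 2.6458 i$)
$W = 18$ ($W = 6 - -12 = 6 + 12 = 18$)
$I{\left(h \right)} = 0$
$q{\left(b,s \right)} = 0$
$q^{2}{\left(D + W,-10 \right)} = 0^{2} = 0$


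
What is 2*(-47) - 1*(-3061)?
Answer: 2967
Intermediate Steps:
2*(-47) - 1*(-3061) = -94 + 3061 = 2967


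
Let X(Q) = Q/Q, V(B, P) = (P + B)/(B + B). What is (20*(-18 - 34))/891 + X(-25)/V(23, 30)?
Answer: -14134/47223 ≈ -0.29930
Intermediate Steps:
V(B, P) = (B + P)/(2*B) (V(B, P) = (B + P)/((2*B)) = (B + P)*(1/(2*B)) = (B + P)/(2*B))
X(Q) = 1
(20*(-18 - 34))/891 + X(-25)/V(23, 30) = (20*(-18 - 34))/891 + 1/((½)*(23 + 30)/23) = (20*(-52))*(1/891) + 1/((½)*(1/23)*53) = -1040*1/891 + 1/(53/46) = -1040/891 + 1*(46/53) = -1040/891 + 46/53 = -14134/47223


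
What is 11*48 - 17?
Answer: 511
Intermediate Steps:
11*48 - 17 = 528 - 17 = 511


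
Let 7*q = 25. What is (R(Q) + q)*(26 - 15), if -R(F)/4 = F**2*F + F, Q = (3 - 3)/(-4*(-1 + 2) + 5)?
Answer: 275/7 ≈ 39.286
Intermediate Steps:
Q = 0 (Q = 0/(-4*1 + 5) = 0/(-4 + 5) = 0/1 = 0*1 = 0)
R(F) = -4*F - 4*F**3 (R(F) = -4*(F**2*F + F) = -4*(F**3 + F) = -4*(F + F**3) = -4*F - 4*F**3)
q = 25/7 (q = (1/7)*25 = 25/7 ≈ 3.5714)
(R(Q) + q)*(26 - 15) = (-4*0*(1 + 0**2) + 25/7)*(26 - 15) = (-4*0*(1 + 0) + 25/7)*11 = (-4*0*1 + 25/7)*11 = (0 + 25/7)*11 = (25/7)*11 = 275/7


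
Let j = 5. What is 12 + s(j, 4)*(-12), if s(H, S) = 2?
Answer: -12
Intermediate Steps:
12 + s(j, 4)*(-12) = 12 + 2*(-12) = 12 - 24 = -12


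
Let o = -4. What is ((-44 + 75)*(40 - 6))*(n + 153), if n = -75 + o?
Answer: 77996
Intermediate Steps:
n = -79 (n = -75 - 4 = -79)
((-44 + 75)*(40 - 6))*(n + 153) = ((-44 + 75)*(40 - 6))*(-79 + 153) = (31*34)*74 = 1054*74 = 77996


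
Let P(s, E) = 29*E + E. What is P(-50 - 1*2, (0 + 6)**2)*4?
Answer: 4320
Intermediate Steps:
P(s, E) = 30*E
P(-50 - 1*2, (0 + 6)**2)*4 = (30*(0 + 6)**2)*4 = (30*6**2)*4 = (30*36)*4 = 1080*4 = 4320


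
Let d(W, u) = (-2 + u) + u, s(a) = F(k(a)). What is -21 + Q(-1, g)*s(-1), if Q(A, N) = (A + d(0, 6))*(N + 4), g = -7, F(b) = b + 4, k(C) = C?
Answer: -102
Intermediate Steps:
F(b) = 4 + b
s(a) = 4 + a
d(W, u) = -2 + 2*u
Q(A, N) = (4 + N)*(10 + A) (Q(A, N) = (A + (-2 + 2*6))*(N + 4) = (A + (-2 + 12))*(4 + N) = (A + 10)*(4 + N) = (10 + A)*(4 + N) = (4 + N)*(10 + A))
-21 + Q(-1, g)*s(-1) = -21 + (40 + 4*(-1) + 10*(-7) - 1*(-7))*(4 - 1) = -21 + (40 - 4 - 70 + 7)*3 = -21 - 27*3 = -21 - 81 = -102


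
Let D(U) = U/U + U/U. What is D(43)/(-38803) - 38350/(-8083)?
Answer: 25221676/5316011 ≈ 4.7445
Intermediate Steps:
D(U) = 2 (D(U) = 1 + 1 = 2)
D(43)/(-38803) - 38350/(-8083) = 2/(-38803) - 38350/(-8083) = 2*(-1/38803) - 38350*(-1/8083) = -2/38803 + 650/137 = 25221676/5316011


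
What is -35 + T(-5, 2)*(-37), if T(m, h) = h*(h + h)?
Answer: -331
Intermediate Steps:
T(m, h) = 2*h² (T(m, h) = h*(2*h) = 2*h²)
-35 + T(-5, 2)*(-37) = -35 + (2*2²)*(-37) = -35 + (2*4)*(-37) = -35 + 8*(-37) = -35 - 296 = -331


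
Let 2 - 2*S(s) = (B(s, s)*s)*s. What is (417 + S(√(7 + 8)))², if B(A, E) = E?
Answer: 702271/4 - 6270*√15 ≈ 1.5128e+5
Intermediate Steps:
S(s) = 1 - s³/2 (S(s) = 1 - s*s*s/2 = 1 - s²*s/2 = 1 - s³/2)
(417 + S(√(7 + 8)))² = (417 + (1 - (7 + 8)^(3/2)/2))² = (417 + (1 - 15*√15/2))² = (418 - 15*√15/2)²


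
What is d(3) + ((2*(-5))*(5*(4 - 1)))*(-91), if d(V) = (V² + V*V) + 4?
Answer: 13672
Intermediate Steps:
d(V) = 4 + 2*V² (d(V) = (V² + V²) + 4 = 2*V² + 4 = 4 + 2*V²)
d(3) + ((2*(-5))*(5*(4 - 1)))*(-91) = (4 + 2*3²) + ((2*(-5))*(5*(4 - 1)))*(-91) = (4 + 2*9) - 50*3*(-91) = (4 + 18) - 10*15*(-91) = 22 - 150*(-91) = 22 + 13650 = 13672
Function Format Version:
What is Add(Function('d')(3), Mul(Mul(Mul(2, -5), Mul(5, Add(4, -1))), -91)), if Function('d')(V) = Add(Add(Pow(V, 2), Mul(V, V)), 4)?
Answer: 13672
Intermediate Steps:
Function('d')(V) = Add(4, Mul(2, Pow(V, 2))) (Function('d')(V) = Add(Add(Pow(V, 2), Pow(V, 2)), 4) = Add(Mul(2, Pow(V, 2)), 4) = Add(4, Mul(2, Pow(V, 2))))
Add(Function('d')(3), Mul(Mul(Mul(2, -5), Mul(5, Add(4, -1))), -91)) = Add(Add(4, Mul(2, Pow(3, 2))), Mul(Mul(Mul(2, -5), Mul(5, Add(4, -1))), -91)) = Add(Add(4, Mul(2, 9)), Mul(Mul(-10, Mul(5, 3)), -91)) = Add(Add(4, 18), Mul(Mul(-10, 15), -91)) = Add(22, Mul(-150, -91)) = Add(22, 13650) = 13672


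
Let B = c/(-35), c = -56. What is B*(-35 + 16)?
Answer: -152/5 ≈ -30.400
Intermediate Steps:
B = 8/5 (B = -56/(-35) = -56*(-1/35) = 8/5 ≈ 1.6000)
B*(-35 + 16) = 8*(-35 + 16)/5 = (8/5)*(-19) = -152/5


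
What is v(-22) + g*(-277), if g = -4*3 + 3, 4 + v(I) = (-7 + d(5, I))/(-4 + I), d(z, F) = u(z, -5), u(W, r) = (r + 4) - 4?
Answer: 32363/13 ≈ 2489.5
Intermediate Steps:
u(W, r) = r (u(W, r) = (4 + r) - 4 = r)
d(z, F) = -5
v(I) = -4 - 12/(-4 + I) (v(I) = -4 + (-7 - 5)/(-4 + I) = -4 - 12/(-4 + I))
g = -9 (g = -12 + 3 = -9)
v(-22) + g*(-277) = 4*(1 - 1*(-22))/(-4 - 22) - 9*(-277) = 4*(1 + 22)/(-26) + 2493 = 4*(-1/26)*23 + 2493 = -46/13 + 2493 = 32363/13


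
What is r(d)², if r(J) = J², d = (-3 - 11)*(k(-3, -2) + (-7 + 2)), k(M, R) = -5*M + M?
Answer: 92236816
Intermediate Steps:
k(M, R) = -4*M
d = -98 (d = (-3 - 11)*(-4*(-3) + (-7 + 2)) = -14*(12 - 5) = -14*7 = -98)
r(d)² = ((-98)²)² = 9604² = 92236816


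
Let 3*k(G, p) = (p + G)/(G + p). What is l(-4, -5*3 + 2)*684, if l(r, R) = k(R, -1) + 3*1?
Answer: 2280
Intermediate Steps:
k(G, p) = 1/3 (k(G, p) = ((p + G)/(G + p))/3 = ((G + p)/(G + p))/3 = (1/3)*1 = 1/3)
l(r, R) = 10/3 (l(r, R) = 1/3 + 3*1 = 1/3 + 3 = 10/3)
l(-4, -5*3 + 2)*684 = (10/3)*684 = 2280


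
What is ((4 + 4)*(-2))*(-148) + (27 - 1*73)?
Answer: 2322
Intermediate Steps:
((4 + 4)*(-2))*(-148) + (27 - 1*73) = (8*(-2))*(-148) + (27 - 73) = -16*(-148) - 46 = 2368 - 46 = 2322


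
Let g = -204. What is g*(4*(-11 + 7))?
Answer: 3264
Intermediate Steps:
g*(4*(-11 + 7)) = -816*(-11 + 7) = -816*(-4) = -204*(-16) = 3264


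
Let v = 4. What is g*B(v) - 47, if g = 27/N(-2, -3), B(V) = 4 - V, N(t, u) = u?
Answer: -47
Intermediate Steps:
g = -9 (g = 27/(-3) = 27*(-1/3) = -9)
g*B(v) - 47 = -9*(4 - 1*4) - 47 = -9*(4 - 4) - 47 = -9*0 - 47 = 0 - 47 = -47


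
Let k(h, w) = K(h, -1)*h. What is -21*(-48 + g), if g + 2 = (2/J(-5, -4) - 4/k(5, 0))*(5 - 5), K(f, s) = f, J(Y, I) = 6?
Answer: 1050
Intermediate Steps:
k(h, w) = h² (k(h, w) = h*h = h²)
g = -2 (g = -2 + (2/6 - 4/(5²))*(5 - 5) = -2 + (2*(⅙) - 4/25)*0 = -2 + (⅓ - 4*1/25)*0 = -2 + (⅓ - 4/25)*0 = -2 + (13/75)*0 = -2 + 0 = -2)
-21*(-48 + g) = -21*(-48 - 2) = -21*(-50) = 1050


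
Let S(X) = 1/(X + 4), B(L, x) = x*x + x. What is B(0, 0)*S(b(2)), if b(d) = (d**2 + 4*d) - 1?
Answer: 0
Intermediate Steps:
b(d) = -1 + d**2 + 4*d
B(L, x) = x + x**2 (B(L, x) = x**2 + x = x + x**2)
S(X) = 1/(4 + X)
B(0, 0)*S(b(2)) = (0*(1 + 0))/(4 + (-1 + 2**2 + 4*2)) = (0*1)/(4 + (-1 + 4 + 8)) = 0/(4 + 11) = 0/15 = 0*(1/15) = 0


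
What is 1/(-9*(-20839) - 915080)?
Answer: -1/727529 ≈ -1.3745e-6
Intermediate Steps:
1/(-9*(-20839) - 915080) = 1/(187551 - 915080) = 1/(-727529) = -1/727529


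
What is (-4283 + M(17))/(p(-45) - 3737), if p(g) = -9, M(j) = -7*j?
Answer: 2201/1873 ≈ 1.1751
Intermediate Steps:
(-4283 + M(17))/(p(-45) - 3737) = (-4283 - 7*17)/(-9 - 3737) = (-4283 - 119)/(-3746) = -4402*(-1/3746) = 2201/1873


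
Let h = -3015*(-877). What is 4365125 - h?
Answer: 1720970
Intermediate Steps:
h = 2644155
4365125 - h = 4365125 - 1*2644155 = 4365125 - 2644155 = 1720970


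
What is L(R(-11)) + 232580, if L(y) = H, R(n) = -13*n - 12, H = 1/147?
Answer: 34189261/147 ≈ 2.3258e+5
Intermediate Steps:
H = 1/147 ≈ 0.0068027
R(n) = -12 - 13*n
L(y) = 1/147
L(R(-11)) + 232580 = 1/147 + 232580 = 34189261/147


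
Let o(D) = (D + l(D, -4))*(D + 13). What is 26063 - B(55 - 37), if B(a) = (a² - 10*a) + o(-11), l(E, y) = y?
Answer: 25949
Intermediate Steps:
o(D) = (-4 + D)*(13 + D) (o(D) = (D - 4)*(D + 13) = (-4 + D)*(13 + D))
B(a) = -30 + a² - 10*a (B(a) = (a² - 10*a) + (-52 + (-11)² + 9*(-11)) = (a² - 10*a) + (-52 + 121 - 99) = (a² - 10*a) - 30 = -30 + a² - 10*a)
26063 - B(55 - 37) = 26063 - (-30 + (55 - 37)² - 10*(55 - 37)) = 26063 - (-30 + 18² - 10*18) = 26063 - (-30 + 324 - 180) = 26063 - 1*114 = 26063 - 114 = 25949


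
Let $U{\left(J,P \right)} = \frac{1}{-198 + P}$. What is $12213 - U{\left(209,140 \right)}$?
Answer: $\frac{708355}{58} \approx 12213.0$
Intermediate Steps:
$12213 - U{\left(209,140 \right)} = 12213 - \frac{1}{-198 + 140} = 12213 - \frac{1}{-58} = 12213 - - \frac{1}{58} = 12213 + \frac{1}{58} = \frac{708355}{58}$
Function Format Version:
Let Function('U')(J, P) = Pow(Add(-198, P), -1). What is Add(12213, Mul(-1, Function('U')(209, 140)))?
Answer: Rational(708355, 58) ≈ 12213.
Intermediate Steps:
Add(12213, Mul(-1, Function('U')(209, 140))) = Add(12213, Mul(-1, Pow(Add(-198, 140), -1))) = Add(12213, Mul(-1, Pow(-58, -1))) = Add(12213, Mul(-1, Rational(-1, 58))) = Add(12213, Rational(1, 58)) = Rational(708355, 58)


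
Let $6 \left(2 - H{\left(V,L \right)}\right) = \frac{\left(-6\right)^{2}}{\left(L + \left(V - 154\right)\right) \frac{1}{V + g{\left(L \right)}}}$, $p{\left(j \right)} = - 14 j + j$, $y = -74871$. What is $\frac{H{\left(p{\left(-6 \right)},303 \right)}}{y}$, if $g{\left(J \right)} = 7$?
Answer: $\frac{56}{16995717} \approx 3.2949 \cdot 10^{-6}$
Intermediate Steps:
$p{\left(j \right)} = - 13 j$
$H{\left(V,L \right)} = 2 - \frac{6 \left(7 + V\right)}{-154 + L + V}$ ($H{\left(V,L \right)} = 2 - \frac{\left(-6\right)^{2} \frac{1}{\left(L + \left(V - 154\right)\right) \frac{1}{V + 7}}}{6} = 2 - \frac{36 \frac{1}{\left(L + \left(-154 + V\right)\right) \frac{1}{7 + V}}}{6} = 2 - \frac{36 \frac{1}{\left(-154 + L + V\right) \frac{1}{7 + V}}}{6} = 2 - \frac{36 \frac{1}{\frac{1}{7 + V} \left(-154 + L + V\right)}}{6} = 2 - \frac{36 \frac{7 + V}{-154 + L + V}}{6} = 2 - \frac{36 \frac{1}{-154 + L + V} \left(7 + V\right)}{6} = 2 - \frac{6 \left(7 + V\right)}{-154 + L + V}$)
$\frac{H{\left(p{\left(-6 \right)},303 \right)}}{y} = \frac{2 \frac{1}{-154 + 303 - -78} \left(-175 + 303 - 2 \left(\left(-13\right) \left(-6\right)\right)\right)}{-74871} = \frac{2 \left(-175 + 303 - 156\right)}{-154 + 303 + 78} \left(- \frac{1}{74871}\right) = \frac{2 \left(-175 + 303 - 156\right)}{227} \left(- \frac{1}{74871}\right) = 2 \cdot \frac{1}{227} \left(-28\right) \left(- \frac{1}{74871}\right) = \left(- \frac{56}{227}\right) \left(- \frac{1}{74871}\right) = \frac{56}{16995717}$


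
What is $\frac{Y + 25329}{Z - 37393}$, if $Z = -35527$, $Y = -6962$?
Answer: $- \frac{18367}{72920} \approx -0.25188$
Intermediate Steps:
$\frac{Y + 25329}{Z - 37393} = \frac{-6962 + 25329}{-35527 - 37393} = \frac{18367}{-72920} = 18367 \left(- \frac{1}{72920}\right) = - \frac{18367}{72920}$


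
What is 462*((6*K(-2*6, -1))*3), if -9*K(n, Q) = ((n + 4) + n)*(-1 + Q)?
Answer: -36960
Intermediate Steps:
K(n, Q) = -(-1 + Q)*(4 + 2*n)/9 (K(n, Q) = -((n + 4) + n)*(-1 + Q)/9 = -((4 + n) + n)*(-1 + Q)/9 = -(4 + 2*n)*(-1 + Q)/9 = -(-1 + Q)*(4 + 2*n)/9)
462*((6*K(-2*6, -1))*3) = 462*((6*(4/9 - 4/9*(-1) + 2*(-2*6)/9 - 2/9*(-1)*(-2*6)))*3) = 462*((6*(4/9 + 4/9 + (2/9)*(-12) - 2/9*(-1)*(-12)))*3) = 462*((6*(4/9 + 4/9 - 8/3 - 8/3))*3) = 462*((6*(-40/9))*3) = 462*(-80/3*3) = 462*(-80) = -36960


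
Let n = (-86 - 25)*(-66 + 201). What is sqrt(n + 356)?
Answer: I*sqrt(14629) ≈ 120.95*I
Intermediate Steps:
n = -14985 (n = -111*135 = -14985)
sqrt(n + 356) = sqrt(-14985 + 356) = sqrt(-14629) = I*sqrt(14629)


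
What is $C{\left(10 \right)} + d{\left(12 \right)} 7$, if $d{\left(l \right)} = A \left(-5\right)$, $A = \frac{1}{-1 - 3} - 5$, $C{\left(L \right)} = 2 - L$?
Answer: $\frac{703}{4} \approx 175.75$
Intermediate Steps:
$A = - \frac{21}{4}$ ($A = \frac{1}{-4} - 5 = - \frac{1}{4} - 5 = - \frac{21}{4} \approx -5.25$)
$d{\left(l \right)} = \frac{105}{4}$ ($d{\left(l \right)} = \left(- \frac{21}{4}\right) \left(-5\right) = \frac{105}{4}$)
$C{\left(10 \right)} + d{\left(12 \right)} 7 = \left(2 - 10\right) + \frac{105}{4} \cdot 7 = \left(2 - 10\right) + \frac{735}{4} = -8 + \frac{735}{4} = \frac{703}{4}$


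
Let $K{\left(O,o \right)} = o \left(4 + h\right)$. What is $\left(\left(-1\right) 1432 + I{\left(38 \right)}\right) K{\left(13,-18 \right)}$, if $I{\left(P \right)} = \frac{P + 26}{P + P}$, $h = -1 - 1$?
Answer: $\frac{978912}{19} \approx 51522.0$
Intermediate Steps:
$h = -2$ ($h = -1 - 1 = -2$)
$I{\left(P \right)} = \frac{26 + P}{2 P}$
$K{\left(O,o \right)} = 2 o$ ($K{\left(O,o \right)} = o \left(4 - 2\right) = o 2 = 2 o$)
$\left(\left(-1\right) 1432 + I{\left(38 \right)}\right) K{\left(13,-18 \right)} = \left(\left(-1\right) 1432 + \frac{26 + 38}{2 \cdot 38}\right) 2 \left(-18\right) = \left(-1432 + \frac{1}{2} \cdot \frac{1}{38} \cdot 64\right) \left(-36\right) = \left(-1432 + \frac{16}{19}\right) \left(-36\right) = \left(- \frac{27192}{19}\right) \left(-36\right) = \frac{978912}{19}$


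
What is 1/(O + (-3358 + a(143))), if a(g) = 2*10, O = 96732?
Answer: 1/93394 ≈ 1.0707e-5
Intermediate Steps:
a(g) = 20
1/(O + (-3358 + a(143))) = 1/(96732 + (-3358 + 20)) = 1/(96732 - 3338) = 1/93394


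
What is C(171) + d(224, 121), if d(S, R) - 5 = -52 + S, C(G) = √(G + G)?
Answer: 177 + 3*√38 ≈ 195.49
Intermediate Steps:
C(G) = √2*√G (C(G) = √(2*G) = √2*√G)
d(S, R) = -47 + S (d(S, R) = 5 + (-52 + S) = -47 + S)
C(171) + d(224, 121) = √2*√171 + (-47 + 224) = √2*(3*√19) + 177 = 3*√38 + 177 = 177 + 3*√38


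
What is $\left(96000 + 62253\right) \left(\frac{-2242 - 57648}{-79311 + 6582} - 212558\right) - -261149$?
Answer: $- \frac{815475117588685}{24243} \approx -3.3638 \cdot 10^{10}$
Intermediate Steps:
$\left(96000 + 62253\right) \left(\frac{-2242 - 57648}{-79311 + 6582} - 212558\right) - -261149 = 158253 \left(- \frac{59890}{-72729} - 212558\right) + 261149 = 158253 \left(\left(-59890\right) \left(- \frac{1}{72729}\right) - 212558\right) + 261149 = 158253 \left(\frac{59890}{72729} - 212558\right) + 261149 = 158253 \left(- \frac{15459070892}{72729}\right) + 261149 = - \frac{815481448623892}{24243} + 261149 = - \frac{815475117588685}{24243}$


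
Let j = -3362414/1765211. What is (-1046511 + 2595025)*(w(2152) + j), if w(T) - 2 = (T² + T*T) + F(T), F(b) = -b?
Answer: 25311936877747781536/1765211 ≈ 1.4339e+13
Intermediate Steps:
j = -3362414/1765211 (j = -3362414*1/1765211 = -3362414/1765211 ≈ -1.9048)
w(T) = 2 - T + 2*T² (w(T) = 2 + ((T² + T*T) - T) = 2 + ((T² + T²) - T) = 2 + (2*T² - T) = 2 + (-T + 2*T²) = 2 - T + 2*T²)
(-1046511 + 2595025)*(w(2152) + j) = (-1046511 + 2595025)*((2 - 1*2152 + 2*2152²) - 3362414/1765211) = 1548514*((2 - 2152 + 2*4631104) - 3362414/1765211) = 1548514*((2 - 2152 + 9262208) - 3362414/1765211) = 1548514*(9260058 - 3362414/1765211) = 1548514*(16345952879824/1765211) = 25311936877747781536/1765211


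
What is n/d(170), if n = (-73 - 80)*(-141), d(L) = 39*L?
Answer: 423/130 ≈ 3.2538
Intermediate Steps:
n = 21573 (n = -153*(-141) = 21573)
n/d(170) = 21573/((39*170)) = 21573/6630 = 21573*(1/6630) = 423/130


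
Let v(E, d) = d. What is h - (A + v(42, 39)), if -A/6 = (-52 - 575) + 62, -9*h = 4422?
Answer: -11761/3 ≈ -3920.3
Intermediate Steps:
h = -1474/3 (h = -1/9*4422 = -1474/3 ≈ -491.33)
A = 3390 (A = -6*((-52 - 575) + 62) = -6*(-627 + 62) = -6*(-565) = 3390)
h - (A + v(42, 39)) = -1474/3 - (3390 + 39) = -1474/3 - 1*3429 = -1474/3 - 3429 = -11761/3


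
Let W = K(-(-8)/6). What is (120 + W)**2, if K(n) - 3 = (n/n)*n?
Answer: 139129/9 ≈ 15459.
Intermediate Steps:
K(n) = 3 + n (K(n) = 3 + (n/n)*n = 3 + 1*n = 3 + n)
W = 13/3 (W = 3 - (-8)/6 = 3 - 1*(-4/3) = 3 + 4/3 = 13/3 ≈ 4.3333)
(120 + W)**2 = (120 + 13/3)**2 = (373/3)**2 = 139129/9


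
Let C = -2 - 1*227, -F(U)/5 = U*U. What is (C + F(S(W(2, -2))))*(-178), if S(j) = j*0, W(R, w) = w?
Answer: 40762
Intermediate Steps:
S(j) = 0
F(U) = -5*U² (F(U) = -5*U*U = -5*U²)
C = -229 (C = -2 - 227 = -229)
(C + F(S(W(2, -2))))*(-178) = (-229 - 5*0²)*(-178) = (-229 - 5*0)*(-178) = (-229 + 0)*(-178) = -229*(-178) = 40762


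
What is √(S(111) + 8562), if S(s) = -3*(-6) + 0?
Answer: 2*√2145 ≈ 92.628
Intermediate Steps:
S(s) = 18 (S(s) = 18 + 0 = 18)
√(S(111) + 8562) = √(18 + 8562) = √8580 = 2*√2145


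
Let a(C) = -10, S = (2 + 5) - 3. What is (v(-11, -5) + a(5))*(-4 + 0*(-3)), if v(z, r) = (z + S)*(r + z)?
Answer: -408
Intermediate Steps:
S = 4 (S = 7 - 3 = 4)
v(z, r) = (4 + z)*(r + z) (v(z, r) = (z + 4)*(r + z) = (4 + z)*(r + z))
(v(-11, -5) + a(5))*(-4 + 0*(-3)) = (((-11)² + 4*(-5) + 4*(-11) - 5*(-11)) - 10)*(-4 + 0*(-3)) = ((121 - 20 - 44 + 55) - 10)*(-4 + 0) = (112 - 10)*(-4) = 102*(-4) = -408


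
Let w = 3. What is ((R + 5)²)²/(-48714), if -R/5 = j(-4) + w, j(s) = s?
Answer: -5000/24357 ≈ -0.20528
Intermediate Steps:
R = 5 (R = -5*(-4 + 3) = -5*(-1) = 5)
((R + 5)²)²/(-48714) = ((5 + 5)²)²/(-48714) = (10²)²*(-1/48714) = 100²*(-1/48714) = 10000*(-1/48714) = -5000/24357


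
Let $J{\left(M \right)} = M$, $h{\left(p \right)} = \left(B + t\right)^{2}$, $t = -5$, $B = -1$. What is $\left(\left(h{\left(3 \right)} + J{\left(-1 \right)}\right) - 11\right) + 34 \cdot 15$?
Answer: $534$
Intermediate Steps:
$h{\left(p \right)} = 36$ ($h{\left(p \right)} = \left(-1 - 5\right)^{2} = \left(-6\right)^{2} = 36$)
$\left(\left(h{\left(3 \right)} + J{\left(-1 \right)}\right) - 11\right) + 34 \cdot 15 = \left(\left(36 - 1\right) - 11\right) + 34 \cdot 15 = \left(35 - 11\right) + 510 = 24 + 510 = 534$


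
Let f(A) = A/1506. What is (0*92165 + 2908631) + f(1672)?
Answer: 2190199979/753 ≈ 2.9086e+6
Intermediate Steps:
f(A) = A/1506 (f(A) = A*(1/1506) = A/1506)
(0*92165 + 2908631) + f(1672) = (0*92165 + 2908631) + (1/1506)*1672 = (0 + 2908631) + 836/753 = 2908631 + 836/753 = 2190199979/753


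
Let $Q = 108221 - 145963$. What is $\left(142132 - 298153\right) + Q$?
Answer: $-193763$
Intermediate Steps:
$Q = -37742$
$\left(142132 - 298153\right) + Q = \left(142132 - 298153\right) - 37742 = -156021 - 37742 = -193763$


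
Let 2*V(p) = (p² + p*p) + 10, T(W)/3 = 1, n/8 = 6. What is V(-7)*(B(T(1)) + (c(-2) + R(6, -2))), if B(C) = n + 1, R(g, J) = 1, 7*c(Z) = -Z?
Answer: 19008/7 ≈ 2715.4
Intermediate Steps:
c(Z) = -Z/7 (c(Z) = (-Z)/7 = -Z/7)
n = 48 (n = 8*6 = 48)
T(W) = 3 (T(W) = 3*1 = 3)
V(p) = 5 + p² (V(p) = ((p² + p*p) + 10)/2 = ((p² + p²) + 10)/2 = (2*p² + 10)/2 = (10 + 2*p²)/2 = 5 + p²)
B(C) = 49 (B(C) = 48 + 1 = 49)
V(-7)*(B(T(1)) + (c(-2) + R(6, -2))) = (5 + (-7)²)*(49 + (-⅐*(-2) + 1)) = (5 + 49)*(49 + (2/7 + 1)) = 54*(49 + 9/7) = 54*(352/7) = 19008/7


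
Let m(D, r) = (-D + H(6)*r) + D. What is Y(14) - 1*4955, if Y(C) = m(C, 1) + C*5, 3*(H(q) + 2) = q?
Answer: -4885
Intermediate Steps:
H(q) = -2 + q/3
m(D, r) = 0 (m(D, r) = (-D + (-2 + (⅓)*6)*r) + D = (-D + (-2 + 2)*r) + D = (-D + 0*r) + D = (-D + 0) + D = -D + D = 0)
Y(C) = 5*C (Y(C) = 0 + C*5 = 0 + 5*C = 5*C)
Y(14) - 1*4955 = 5*14 - 1*4955 = 70 - 4955 = -4885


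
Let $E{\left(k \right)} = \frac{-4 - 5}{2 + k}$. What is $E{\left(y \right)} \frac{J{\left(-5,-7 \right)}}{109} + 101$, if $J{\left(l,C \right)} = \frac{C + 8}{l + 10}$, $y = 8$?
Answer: $\frac{550441}{5450} \approx 101.0$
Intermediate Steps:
$J{\left(l,C \right)} = \frac{8 + C}{10 + l}$
$E{\left(k \right)} = - \frac{9}{2 + k}$
$E{\left(y \right)} \frac{J{\left(-5,-7 \right)}}{109} + 101 = - \frac{9}{2 + 8} \frac{\frac{1}{10 - 5} \left(8 - 7\right)}{109} + 101 = - \frac{9}{10} \cdot \frac{1}{5} \cdot 1 \cdot \frac{1}{109} + 101 = \left(-9\right) \frac{1}{10} \cdot \frac{1}{5} \cdot 1 \cdot \frac{1}{109} + 101 = - \frac{9 \cdot \frac{1}{5} \cdot \frac{1}{109}}{10} + 101 = \left(- \frac{9}{10}\right) \frac{1}{545} + 101 = - \frac{9}{5450} + 101 = \frac{550441}{5450}$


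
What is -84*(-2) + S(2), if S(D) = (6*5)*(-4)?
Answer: 48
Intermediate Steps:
S(D) = -120 (S(D) = 30*(-4) = -120)
-84*(-2) + S(2) = -84*(-2) - 120 = -14*(-12) - 120 = 168 - 120 = 48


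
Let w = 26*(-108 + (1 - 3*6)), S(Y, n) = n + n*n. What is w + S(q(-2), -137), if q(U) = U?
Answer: 15382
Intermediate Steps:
S(Y, n) = n + n²
w = -3250 (w = 26*(-108 + (1 - 18)) = 26*(-108 - 17) = 26*(-125) = -3250)
w + S(q(-2), -137) = -3250 - 137*(1 - 137) = -3250 - 137*(-136) = -3250 + 18632 = 15382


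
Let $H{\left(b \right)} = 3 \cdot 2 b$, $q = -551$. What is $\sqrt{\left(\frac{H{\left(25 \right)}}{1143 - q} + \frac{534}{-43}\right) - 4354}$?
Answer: $\frac{i \sqrt{47866858207}}{3311} \approx 66.078 i$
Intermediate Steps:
$H{\left(b \right)} = 6 b$
$\sqrt{\left(\frac{H{\left(25 \right)}}{1143 - q} + \frac{534}{-43}\right) - 4354} = \sqrt{\left(\frac{6 \cdot 25}{1143 - -551} + \frac{534}{-43}\right) - 4354} = \sqrt{\left(\frac{150}{1143 + 551} + 534 \left(- \frac{1}{43}\right)\right) - 4354} = \sqrt{\left(\frac{150}{1694} - \frac{534}{43}\right) - 4354} = \sqrt{\left(150 \cdot \frac{1}{1694} - \frac{534}{43}\right) - 4354} = \sqrt{\left(\frac{75}{847} - \frac{534}{43}\right) - 4354} = \sqrt{- \frac{449073}{36421} - 4354} = \sqrt{- \frac{159026107}{36421}} = \frac{i \sqrt{47866858207}}{3311}$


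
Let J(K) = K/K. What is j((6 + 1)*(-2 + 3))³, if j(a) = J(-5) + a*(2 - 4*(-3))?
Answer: 970299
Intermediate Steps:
J(K) = 1
j(a) = 1 + 14*a (j(a) = 1 + a*(2 - 4*(-3)) = 1 + a*(2 + 12) = 1 + a*14 = 1 + 14*a)
j((6 + 1)*(-2 + 3))³ = (1 + 14*((6 + 1)*(-2 + 3)))³ = (1 + 14*(7*1))³ = (1 + 14*7)³ = (1 + 98)³ = 99³ = 970299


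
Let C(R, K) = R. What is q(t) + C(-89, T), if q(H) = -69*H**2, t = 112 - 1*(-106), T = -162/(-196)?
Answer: -3279245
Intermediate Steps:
T = 81/98 (T = -162*(-1/196) = 81/98 ≈ 0.82653)
t = 218 (t = 112 + 106 = 218)
q(t) + C(-89, T) = -69*218**2 - 89 = -69*47524 - 89 = -3279156 - 89 = -3279245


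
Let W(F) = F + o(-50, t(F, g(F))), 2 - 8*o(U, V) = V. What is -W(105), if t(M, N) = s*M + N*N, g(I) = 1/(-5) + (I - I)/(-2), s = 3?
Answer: -6587/100 ≈ -65.870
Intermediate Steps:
g(I) = -1/5 (g(I) = 1*(-1/5) + 0*(-1/2) = -1/5 + 0 = -1/5)
t(M, N) = N**2 + 3*M (t(M, N) = 3*M + N*N = 3*M + N**2 = N**2 + 3*M)
o(U, V) = 1/4 - V/8
W(F) = 49/200 + 5*F/8 (W(F) = F + (1/4 - ((-1/5)**2 + 3*F)/8) = F + (1/4 - (1/25 + 3*F)/8) = F + (1/4 + (-1/200 - 3*F/8)) = F + (49/200 - 3*F/8) = 49/200 + 5*F/8)
-W(105) = -(49/200 + (5/8)*105) = -(49/200 + 525/8) = -1*6587/100 = -6587/100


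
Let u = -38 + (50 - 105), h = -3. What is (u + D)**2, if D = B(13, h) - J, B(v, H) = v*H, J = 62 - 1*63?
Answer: 17161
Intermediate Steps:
u = -93 (u = -38 - 55 = -93)
J = -1 (J = 62 - 63 = -1)
B(v, H) = H*v
D = -38 (D = -3*13 - 1*(-1) = -39 + 1 = -38)
(u + D)**2 = (-93 - 38)**2 = (-131)**2 = 17161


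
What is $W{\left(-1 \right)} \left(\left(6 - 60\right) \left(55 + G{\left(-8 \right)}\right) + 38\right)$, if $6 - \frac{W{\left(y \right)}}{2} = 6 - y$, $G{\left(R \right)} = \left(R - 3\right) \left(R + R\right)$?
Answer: $24872$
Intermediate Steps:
$G{\left(R \right)} = 2 R \left(-3 + R\right)$ ($G{\left(R \right)} = \left(-3 + R\right) 2 R = 2 R \left(-3 + R\right)$)
$W{\left(y \right)} = 2 y$ ($W{\left(y \right)} = 12 - 2 \left(6 - y\right) = 12 + \left(-12 + 2 y\right) = 2 y$)
$W{\left(-1 \right)} \left(\left(6 - 60\right) \left(55 + G{\left(-8 \right)}\right) + 38\right) = 2 \left(-1\right) \left(\left(6 - 60\right) \left(55 + 2 \left(-8\right) \left(-3 - 8\right)\right) + 38\right) = - 2 \left(- 54 \left(55 + 2 \left(-8\right) \left(-11\right)\right) + 38\right) = - 2 \left(- 54 \left(55 + 176\right) + 38\right) = - 2 \left(\left(-54\right) 231 + 38\right) = - 2 \left(-12474 + 38\right) = \left(-2\right) \left(-12436\right) = 24872$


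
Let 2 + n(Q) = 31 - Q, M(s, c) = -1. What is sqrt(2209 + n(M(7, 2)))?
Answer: sqrt(2239) ≈ 47.318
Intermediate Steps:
n(Q) = 29 - Q (n(Q) = -2 + (31 - Q) = 29 - Q)
sqrt(2209 + n(M(7, 2))) = sqrt(2209 + (29 - 1*(-1))) = sqrt(2209 + (29 + 1)) = sqrt(2209 + 30) = sqrt(2239)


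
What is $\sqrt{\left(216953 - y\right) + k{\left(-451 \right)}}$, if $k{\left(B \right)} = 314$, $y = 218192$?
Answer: $5 i \sqrt{37} \approx 30.414 i$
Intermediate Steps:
$\sqrt{\left(216953 - y\right) + k{\left(-451 \right)}} = \sqrt{\left(216953 - 218192\right) + 314} = \sqrt{-1239 + 314} = \sqrt{-925} = 5 i \sqrt{37}$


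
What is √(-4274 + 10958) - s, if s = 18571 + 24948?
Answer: -43519 + 2*√1671 ≈ -43437.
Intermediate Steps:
s = 43519
√(-4274 + 10958) - s = √(-4274 + 10958) - 1*43519 = √6684 - 43519 = 2*√1671 - 43519 = -43519 + 2*√1671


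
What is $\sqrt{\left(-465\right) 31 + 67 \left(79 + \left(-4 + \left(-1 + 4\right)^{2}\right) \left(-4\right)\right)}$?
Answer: $i \sqrt{10462} \approx 102.28 i$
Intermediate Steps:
$\sqrt{\left(-465\right) 31 + 67 \left(79 + \left(-4 + \left(-1 + 4\right)^{2}\right) \left(-4\right)\right)} = \sqrt{-14415 + 67 \left(79 + \left(-4 + 3^{2}\right) \left(-4\right)\right)} = \sqrt{-14415 + 67 \left(79 + \left(-4 + 9\right) \left(-4\right)\right)} = \sqrt{-14415 + 67 \left(79 + 5 \left(-4\right)\right)} = \sqrt{-14415 + 67 \left(79 - 20\right)} = \sqrt{-14415 + 67 \cdot 59} = \sqrt{-14415 + 3953} = \sqrt{-10462} = i \sqrt{10462}$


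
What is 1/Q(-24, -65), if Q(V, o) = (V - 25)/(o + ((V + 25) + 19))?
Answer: 45/49 ≈ 0.91837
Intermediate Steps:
Q(V, o) = (-25 + V)/(44 + V + o) (Q(V, o) = (-25 + V)/(o + ((25 + V) + 19)) = (-25 + V)/(o + (44 + V)) = (-25 + V)/(44 + V + o))
1/Q(-24, -65) = 1/((-25 - 24)/(44 - 24 - 65)) = 1/(-49/(-45)) = 1/(-1/45*(-49)) = 1/(49/45) = 45/49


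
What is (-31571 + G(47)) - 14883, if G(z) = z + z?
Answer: -46360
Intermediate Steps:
G(z) = 2*z
(-31571 + G(47)) - 14883 = (-31571 + 2*47) - 14883 = (-31571 + 94) - 14883 = -31477 - 14883 = -46360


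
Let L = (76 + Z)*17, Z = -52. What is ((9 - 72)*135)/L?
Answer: -2835/136 ≈ -20.846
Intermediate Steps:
L = 408 (L = (76 - 52)*17 = 24*17 = 408)
((9 - 72)*135)/L = ((9 - 72)*135)/408 = -63*135*(1/408) = -8505*1/408 = -2835/136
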